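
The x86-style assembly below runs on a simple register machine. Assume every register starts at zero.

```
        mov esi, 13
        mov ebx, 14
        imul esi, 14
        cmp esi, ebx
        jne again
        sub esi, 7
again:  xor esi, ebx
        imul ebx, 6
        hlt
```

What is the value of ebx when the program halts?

mov esi, 13 → esi=13
mov ebx, 14 → ebx=14
imul esi, 14 → esi=13*14=182
cmp esi, ebx  (cmp 182,14)
jne again: taken
xor esi, ebx → esi=182^14=184
imul ebx, 6 → ebx=14*6=84
halt.

84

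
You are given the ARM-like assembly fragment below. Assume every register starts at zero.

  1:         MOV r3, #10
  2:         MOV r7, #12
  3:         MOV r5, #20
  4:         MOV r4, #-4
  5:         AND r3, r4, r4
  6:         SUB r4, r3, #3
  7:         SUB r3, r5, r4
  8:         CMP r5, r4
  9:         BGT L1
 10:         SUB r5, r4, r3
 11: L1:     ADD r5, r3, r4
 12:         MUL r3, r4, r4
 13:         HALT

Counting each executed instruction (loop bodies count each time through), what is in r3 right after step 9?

r3=10
r7=12
r5=20
r4=-4
r3=(-4)&(-4)=-4
r4=(-4)-3=-7
r3=20-(-7)=27
CMP r5, r4  (cmp 20,-7)
BGT L1: taken
After step 9: r3 = 27.

27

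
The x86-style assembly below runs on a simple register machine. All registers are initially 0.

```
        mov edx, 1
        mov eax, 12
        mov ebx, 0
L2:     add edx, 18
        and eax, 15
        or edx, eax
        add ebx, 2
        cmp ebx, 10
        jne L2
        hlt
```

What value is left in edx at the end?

after mov edx, 1: edx=1
after mov eax, 12: eax=12
after mov ebx, 0: ebx=0
after add edx, 18: edx=1+18=19
after and eax, 15: eax=12&15=12
after or edx, eax: edx=19|12=31
after add ebx, 2: ebx=0+2=2
cmp ebx, 10  (cmp 2,10)
jne L2: taken
after add edx, 18: edx=31+18=49
after and eax, 15: eax=12&15=12
after or edx, eax: edx=49|12=61
after add ebx, 2: ebx=2+2=4
cmp ebx, 10  (cmp 4,10)
jne L2: taken
after add edx, 18: edx=61+18=79
after and eax, 15: eax=12&15=12
after or edx, eax: edx=79|12=79
after add ebx, 2: ebx=4+2=6
cmp ebx, 10  (cmp 6,10)
jne L2: taken
after add edx, 18: edx=79+18=97
after and eax, 15: eax=12&15=12
after or edx, eax: edx=97|12=109
after add ebx, 2: ebx=6+2=8
cmp ebx, 10  (cmp 8,10)
jne L2: taken
after add edx, 18: edx=109+18=127
after and eax, 15: eax=12&15=12
after or edx, eax: edx=127|12=127
after add ebx, 2: ebx=8+2=10
cmp ebx, 10  (cmp 10,10)
jne L2: not taken
halt.

127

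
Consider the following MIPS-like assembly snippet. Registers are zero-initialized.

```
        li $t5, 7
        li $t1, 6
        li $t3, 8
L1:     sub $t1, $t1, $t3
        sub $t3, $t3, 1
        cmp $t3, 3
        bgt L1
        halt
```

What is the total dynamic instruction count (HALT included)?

li $t5, 7 → $t5=7
li $t1, 6 → $t1=6
li $t3, 8 → $t3=8
sub $t1, $t1, $t3 → $t1=6-8=-2
sub $t3, $t3, 1 → $t3=8-1=7
cmp $t3, 3  (cmp 7,3)
bgt L1: taken
sub $t1, $t1, $t3 → $t1=(-2)-7=-9
sub $t3, $t3, 1 → $t3=7-1=6
cmp $t3, 3  (cmp 6,3)
bgt L1: taken
sub $t1, $t1, $t3 → $t1=(-9)-6=-15
sub $t3, $t3, 1 → $t3=6-1=5
cmp $t3, 3  (cmp 5,3)
bgt L1: taken
sub $t1, $t1, $t3 → $t1=(-15)-5=-20
sub $t3, $t3, 1 → $t3=5-1=4
cmp $t3, 3  (cmp 4,3)
bgt L1: taken
sub $t1, $t1, $t3 → $t1=(-20)-4=-24
sub $t3, $t3, 1 → $t3=4-1=3
cmp $t3, 3  (cmp 3,3)
bgt L1: not taken
halt.
Total executed instructions: 24.

24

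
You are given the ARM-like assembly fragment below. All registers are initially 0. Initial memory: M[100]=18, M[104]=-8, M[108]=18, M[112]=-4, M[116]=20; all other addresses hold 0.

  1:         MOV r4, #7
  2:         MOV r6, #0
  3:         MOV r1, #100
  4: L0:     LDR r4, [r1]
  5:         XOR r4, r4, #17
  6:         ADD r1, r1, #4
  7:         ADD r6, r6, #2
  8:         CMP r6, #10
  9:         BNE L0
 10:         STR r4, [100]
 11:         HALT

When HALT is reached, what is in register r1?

120

MOV r4, #7 → r4=7
MOV r6, #0 → r6=0
MOV r1, #100 → r1=100
LDR r4, [r1] → r4=M[100]=18
XOR r4, r4, #17 → r4=18^17=3
ADD r1, r1, #4 → r1=100+4=104
ADD r6, r6, #2 → r6=0+2=2
CMP r6, #10  (cmp 2,10)
BNE L0: taken
LDR r4, [r1] → r4=M[104]=-8
XOR r4, r4, #17 → r4=(-8)^17=-23
ADD r1, r1, #4 → r1=104+4=108
ADD r6, r6, #2 → r6=2+2=4
CMP r6, #10  (cmp 4,10)
BNE L0: taken
LDR r4, [r1] → r4=M[108]=18
XOR r4, r4, #17 → r4=18^17=3
ADD r1, r1, #4 → r1=108+4=112
ADD r6, r6, #2 → r6=4+2=6
CMP r6, #10  (cmp 6,10)
BNE L0: taken
LDR r4, [r1] → r4=M[112]=-4
XOR r4, r4, #17 → r4=(-4)^17=-19
ADD r1, r1, #4 → r1=112+4=116
ADD r6, r6, #2 → r6=6+2=8
CMP r6, #10  (cmp 8,10)
BNE L0: taken
LDR r4, [r1] → r4=M[116]=20
XOR r4, r4, #17 → r4=20^17=5
ADD r1, r1, #4 → r1=116+4=120
ADD r6, r6, #2 → r6=8+2=10
CMP r6, #10  (cmp 10,10)
BNE L0: not taken
STR r4, [100] → M[100]=5
halt.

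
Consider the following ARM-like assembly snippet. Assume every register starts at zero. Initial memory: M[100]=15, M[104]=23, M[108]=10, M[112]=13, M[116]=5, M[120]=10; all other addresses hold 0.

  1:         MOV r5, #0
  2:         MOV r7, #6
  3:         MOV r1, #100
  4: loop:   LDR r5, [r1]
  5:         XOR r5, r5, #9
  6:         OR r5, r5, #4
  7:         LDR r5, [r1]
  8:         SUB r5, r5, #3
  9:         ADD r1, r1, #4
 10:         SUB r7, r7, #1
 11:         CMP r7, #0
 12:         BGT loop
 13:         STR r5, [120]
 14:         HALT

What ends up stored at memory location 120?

7

r5=0
r7=6
r1=100
r5=M[100]=15
r5=15^9=6
r5=6|4=6
r5=M[100]=15
r5=15-3=12
r1=100+4=104
r7=6-1=5
CMP r7, #0  (cmp 5,0)
BGT loop: taken
r5=M[104]=23
r5=23^9=30
r5=30|4=30
r5=M[104]=23
r5=23-3=20
r1=104+4=108
r7=5-1=4
CMP r7, #0  (cmp 4,0)
BGT loop: taken
r5=M[108]=10
r5=10^9=3
r5=3|4=7
r5=M[108]=10
r5=10-3=7
r1=108+4=112
r7=4-1=3
CMP r7, #0  (cmp 3,0)
BGT loop: taken
r5=M[112]=13
r5=13^9=4
r5=4|4=4
r5=M[112]=13
r5=13-3=10
r1=112+4=116
r7=3-1=2
CMP r7, #0  (cmp 2,0)
BGT loop: taken
r5=M[116]=5
r5=5^9=12
r5=12|4=12
r5=M[116]=5
r5=5-3=2
r1=116+4=120
r7=2-1=1
CMP r7, #0  (cmp 1,0)
BGT loop: taken
r5=M[120]=10
r5=10^9=3
r5=3|4=7
r5=M[120]=10
r5=10-3=7
r1=120+4=124
r7=1-1=0
CMP r7, #0  (cmp 0,0)
BGT loop: not taken
STR r5, [120] → M[120]=7
halt.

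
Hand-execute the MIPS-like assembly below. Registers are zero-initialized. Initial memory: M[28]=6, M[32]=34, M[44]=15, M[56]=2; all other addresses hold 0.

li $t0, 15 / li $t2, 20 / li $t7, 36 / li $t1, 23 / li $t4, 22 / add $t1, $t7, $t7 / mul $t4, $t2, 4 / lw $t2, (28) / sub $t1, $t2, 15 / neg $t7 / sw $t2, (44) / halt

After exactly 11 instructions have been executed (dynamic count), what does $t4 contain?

80

after li $t0, 15: $t0=15
after li $t2, 20: $t2=20
after li $t7, 36: $t7=36
after li $t1, 23: $t1=23
after li $t4, 22: $t4=22
after add $t1, $t7, $t7: $t1=36+36=72
after mul $t4, $t2, 4: $t4=20*4=80
after lw $t2, (28): $t2=M[28]=6
after sub $t1, $t2, 15: $t1=6-15=-9
after neg $t7: $t7=-(36)=-36
sw $t2, (44) → M[44]=6
After step 11: $t4 = 80.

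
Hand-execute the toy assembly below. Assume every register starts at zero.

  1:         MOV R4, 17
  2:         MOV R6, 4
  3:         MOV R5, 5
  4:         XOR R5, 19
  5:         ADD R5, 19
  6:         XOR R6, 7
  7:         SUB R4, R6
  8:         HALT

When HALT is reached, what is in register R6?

after MOV R4, 17: R4=17
after MOV R6, 4: R6=4
after MOV R5, 5: R5=5
after XOR R5, 19: R5=5^19=22
after ADD R5, 19: R5=22+19=41
after XOR R6, 7: R6=4^7=3
after SUB R4, R6: R4=17-3=14
halt.

3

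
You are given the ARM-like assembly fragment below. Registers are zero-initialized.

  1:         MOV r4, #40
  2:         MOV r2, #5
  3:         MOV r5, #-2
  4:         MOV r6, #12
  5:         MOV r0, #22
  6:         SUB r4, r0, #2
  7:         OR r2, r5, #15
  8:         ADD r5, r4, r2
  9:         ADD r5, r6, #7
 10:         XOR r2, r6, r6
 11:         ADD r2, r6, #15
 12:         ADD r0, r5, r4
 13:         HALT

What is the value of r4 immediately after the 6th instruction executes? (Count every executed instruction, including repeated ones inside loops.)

20

after MOV r4, #40: r4=40
after MOV r2, #5: r2=5
after MOV r5, #-2: r5=-2
after MOV r6, #12: r6=12
after MOV r0, #22: r0=22
after SUB r4, r0, #2: r4=22-2=20
After step 6: r4 = 20.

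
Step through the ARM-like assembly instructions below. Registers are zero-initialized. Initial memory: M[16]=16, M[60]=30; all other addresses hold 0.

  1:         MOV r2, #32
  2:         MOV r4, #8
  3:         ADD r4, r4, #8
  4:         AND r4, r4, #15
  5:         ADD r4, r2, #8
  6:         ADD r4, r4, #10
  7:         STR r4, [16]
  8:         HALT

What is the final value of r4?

MOV r2, #32 → r2=32
MOV r4, #8 → r4=8
ADD r4, r4, #8 → r4=8+8=16
AND r4, r4, #15 → r4=16&15=0
ADD r4, r2, #8 → r4=32+8=40
ADD r4, r4, #10 → r4=40+10=50
STR r4, [16] → M[16]=50
halt.

50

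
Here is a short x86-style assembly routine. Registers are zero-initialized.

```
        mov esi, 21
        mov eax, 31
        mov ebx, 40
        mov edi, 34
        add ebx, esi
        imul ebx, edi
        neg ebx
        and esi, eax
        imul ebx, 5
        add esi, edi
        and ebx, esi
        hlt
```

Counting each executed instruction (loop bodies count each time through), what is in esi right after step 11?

55

mov esi, 21 → esi=21
mov eax, 31 → eax=31
mov ebx, 40 → ebx=40
mov edi, 34 → edi=34
add ebx, esi → ebx=40+21=61
imul ebx, edi → ebx=61*34=2074
neg ebx → ebx=-(2074)=-2074
and esi, eax → esi=21&31=21
imul ebx, 5 → ebx=(-2074)*5=-10370
add esi, edi → esi=21+34=55
and ebx, esi → ebx=(-10370)&55=54
After step 11: esi = 55.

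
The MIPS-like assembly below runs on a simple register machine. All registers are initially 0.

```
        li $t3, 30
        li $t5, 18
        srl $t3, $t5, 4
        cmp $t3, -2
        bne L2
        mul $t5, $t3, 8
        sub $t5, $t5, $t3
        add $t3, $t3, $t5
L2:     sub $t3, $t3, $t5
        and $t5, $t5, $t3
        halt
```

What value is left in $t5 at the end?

$t3=30
$t5=18
$t3=18>>4=1
cmp $t3, -2  (cmp 1,-2)
bne L2: taken
$t3=1-18=-17
$t5=18&(-17)=2
halt.

2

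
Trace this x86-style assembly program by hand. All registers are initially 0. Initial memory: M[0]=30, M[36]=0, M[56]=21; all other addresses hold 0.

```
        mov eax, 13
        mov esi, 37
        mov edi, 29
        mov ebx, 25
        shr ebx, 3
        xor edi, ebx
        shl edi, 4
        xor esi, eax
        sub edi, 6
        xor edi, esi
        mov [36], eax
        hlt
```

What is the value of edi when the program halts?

498

after mov eax, 13: eax=13
after mov esi, 37: esi=37
after mov edi, 29: edi=29
after mov ebx, 25: ebx=25
after shr ebx, 3: ebx=25>>3=3
after xor edi, ebx: edi=29^3=30
after shl edi, 4: edi=30<<4=480
after xor esi, eax: esi=37^13=40
after sub edi, 6: edi=480-6=474
after xor edi, esi: edi=474^40=498
mov [36], eax → M[36]=13
halt.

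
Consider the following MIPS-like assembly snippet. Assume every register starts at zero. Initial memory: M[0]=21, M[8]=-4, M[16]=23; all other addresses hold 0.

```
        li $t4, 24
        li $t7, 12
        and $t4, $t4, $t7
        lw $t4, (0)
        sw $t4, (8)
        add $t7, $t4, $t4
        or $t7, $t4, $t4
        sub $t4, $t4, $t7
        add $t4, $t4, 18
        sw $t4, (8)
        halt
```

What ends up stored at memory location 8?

after li $t4, 24: $t4=24
after li $t7, 12: $t7=12
after and $t4, $t4, $t7: $t4=24&12=8
after lw $t4, (0): $t4=M[0]=21
sw $t4, (8) → M[8]=21
after add $t7, $t4, $t4: $t7=21+21=42
after or $t7, $t4, $t4: $t7=21|21=21
after sub $t4, $t4, $t7: $t4=21-21=0
after add $t4, $t4, 18: $t4=0+18=18
sw $t4, (8) → M[8]=18
halt.

18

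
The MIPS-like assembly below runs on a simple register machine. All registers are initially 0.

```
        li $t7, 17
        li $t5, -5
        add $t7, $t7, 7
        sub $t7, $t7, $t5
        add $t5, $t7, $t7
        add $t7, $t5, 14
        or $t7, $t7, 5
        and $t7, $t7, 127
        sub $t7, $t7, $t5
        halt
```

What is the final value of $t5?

$t7=17
$t5=-5
$t7=17+7=24
$t7=24-(-5)=29
$t5=29+29=58
$t7=58+14=72
$t7=72|5=77
$t7=77&127=77
$t7=77-58=19
halt.

58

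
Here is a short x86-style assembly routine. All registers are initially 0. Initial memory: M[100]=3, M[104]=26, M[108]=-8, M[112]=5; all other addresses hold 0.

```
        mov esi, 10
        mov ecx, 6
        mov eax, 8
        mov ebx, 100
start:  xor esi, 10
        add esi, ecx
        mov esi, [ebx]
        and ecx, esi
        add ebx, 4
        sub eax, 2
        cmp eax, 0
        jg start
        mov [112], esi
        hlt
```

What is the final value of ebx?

116

after mov esi, 10: esi=10
after mov ecx, 6: ecx=6
after mov eax, 8: eax=8
after mov ebx, 100: ebx=100
after xor esi, 10: esi=10^10=0
after add esi, ecx: esi=0+6=6
after mov esi, [ebx]: esi=M[100]=3
after and ecx, esi: ecx=6&3=2
after add ebx, 4: ebx=100+4=104
after sub eax, 2: eax=8-2=6
cmp eax, 0  (cmp 6,0)
jg start: taken
after xor esi, 10: esi=3^10=9
after add esi, ecx: esi=9+2=11
after mov esi, [ebx]: esi=M[104]=26
after and ecx, esi: ecx=2&26=2
after add ebx, 4: ebx=104+4=108
after sub eax, 2: eax=6-2=4
cmp eax, 0  (cmp 4,0)
jg start: taken
after xor esi, 10: esi=26^10=16
after add esi, ecx: esi=16+2=18
after mov esi, [ebx]: esi=M[108]=-8
after and ecx, esi: ecx=2&(-8)=0
after add ebx, 4: ebx=108+4=112
after sub eax, 2: eax=4-2=2
cmp eax, 0  (cmp 2,0)
jg start: taken
after xor esi, 10: esi=(-8)^10=-14
after add esi, ecx: esi=(-14)+0=-14
after mov esi, [ebx]: esi=M[112]=5
after and ecx, esi: ecx=0&5=0
after add ebx, 4: ebx=112+4=116
after sub eax, 2: eax=2-2=0
cmp eax, 0  (cmp 0,0)
jg start: not taken
mov [112], esi → M[112]=5
halt.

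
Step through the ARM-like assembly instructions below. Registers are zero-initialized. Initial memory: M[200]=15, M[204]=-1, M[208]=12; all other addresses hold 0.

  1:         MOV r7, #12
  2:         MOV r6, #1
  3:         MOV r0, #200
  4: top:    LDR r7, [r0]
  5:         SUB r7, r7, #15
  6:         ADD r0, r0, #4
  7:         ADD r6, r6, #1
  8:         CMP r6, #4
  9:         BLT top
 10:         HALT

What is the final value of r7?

MOV r7, #12 → r7=12
MOV r6, #1 → r6=1
MOV r0, #200 → r0=200
LDR r7, [r0] → r7=M[200]=15
SUB r7, r7, #15 → r7=15-15=0
ADD r0, r0, #4 → r0=200+4=204
ADD r6, r6, #1 → r6=1+1=2
CMP r6, #4  (cmp 2,4)
BLT top: taken
LDR r7, [r0] → r7=M[204]=-1
SUB r7, r7, #15 → r7=(-1)-15=-16
ADD r0, r0, #4 → r0=204+4=208
ADD r6, r6, #1 → r6=2+1=3
CMP r6, #4  (cmp 3,4)
BLT top: taken
LDR r7, [r0] → r7=M[208]=12
SUB r7, r7, #15 → r7=12-15=-3
ADD r0, r0, #4 → r0=208+4=212
ADD r6, r6, #1 → r6=3+1=4
CMP r6, #4  (cmp 4,4)
BLT top: not taken
halt.

-3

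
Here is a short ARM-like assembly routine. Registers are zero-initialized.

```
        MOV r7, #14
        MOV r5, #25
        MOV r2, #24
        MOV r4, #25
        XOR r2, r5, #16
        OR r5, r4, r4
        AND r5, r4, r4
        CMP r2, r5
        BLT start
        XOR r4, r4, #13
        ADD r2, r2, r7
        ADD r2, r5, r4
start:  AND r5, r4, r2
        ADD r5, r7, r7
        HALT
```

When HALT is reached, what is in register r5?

28

after MOV r7, #14: r7=14
after MOV r5, #25: r5=25
after MOV r2, #24: r2=24
after MOV r4, #25: r4=25
after XOR r2, r5, #16: r2=25^16=9
after OR r5, r4, r4: r5=25|25=25
after AND r5, r4, r4: r5=25&25=25
CMP r2, r5  (cmp 9,25)
BLT start: taken
after AND r5, r4, r2: r5=25&9=9
after ADD r5, r7, r7: r5=14+14=28
halt.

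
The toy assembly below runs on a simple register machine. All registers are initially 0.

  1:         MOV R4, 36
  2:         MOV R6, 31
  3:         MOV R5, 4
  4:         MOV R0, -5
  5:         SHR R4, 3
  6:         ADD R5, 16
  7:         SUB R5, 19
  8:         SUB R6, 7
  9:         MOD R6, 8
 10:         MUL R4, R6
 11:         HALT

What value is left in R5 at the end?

after MOV R4, 36: R4=36
after MOV R6, 31: R6=31
after MOV R5, 4: R5=4
after MOV R0, -5: R0=-5
after SHR R4, 3: R4=36>>3=4
after ADD R5, 16: R5=4+16=20
after SUB R5, 19: R5=20-19=1
after SUB R6, 7: R6=31-7=24
after MOD R6, 8: R6=24%8=0
after MUL R4, R6: R4=4*0=0
halt.

1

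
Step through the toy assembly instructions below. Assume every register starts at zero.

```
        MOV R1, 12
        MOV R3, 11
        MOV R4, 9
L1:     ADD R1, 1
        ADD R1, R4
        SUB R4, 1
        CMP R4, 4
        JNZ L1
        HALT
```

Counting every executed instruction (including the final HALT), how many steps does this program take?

MOV R1, 12 → R1=12
MOV R3, 11 → R3=11
MOV R4, 9 → R4=9
ADD R1, 1 → R1=12+1=13
ADD R1, R4 → R1=13+9=22
SUB R4, 1 → R4=9-1=8
CMP R4, 4  (cmp 8,4)
JNZ L1: taken
ADD R1, 1 → R1=22+1=23
ADD R1, R4 → R1=23+8=31
SUB R4, 1 → R4=8-1=7
CMP R4, 4  (cmp 7,4)
JNZ L1: taken
ADD R1, 1 → R1=31+1=32
ADD R1, R4 → R1=32+7=39
SUB R4, 1 → R4=7-1=6
CMP R4, 4  (cmp 6,4)
JNZ L1: taken
ADD R1, 1 → R1=39+1=40
ADD R1, R4 → R1=40+6=46
SUB R4, 1 → R4=6-1=5
CMP R4, 4  (cmp 5,4)
JNZ L1: taken
ADD R1, 1 → R1=46+1=47
ADD R1, R4 → R1=47+5=52
SUB R4, 1 → R4=5-1=4
CMP R4, 4  (cmp 4,4)
JNZ L1: not taken
halt.
Total executed instructions: 29.

29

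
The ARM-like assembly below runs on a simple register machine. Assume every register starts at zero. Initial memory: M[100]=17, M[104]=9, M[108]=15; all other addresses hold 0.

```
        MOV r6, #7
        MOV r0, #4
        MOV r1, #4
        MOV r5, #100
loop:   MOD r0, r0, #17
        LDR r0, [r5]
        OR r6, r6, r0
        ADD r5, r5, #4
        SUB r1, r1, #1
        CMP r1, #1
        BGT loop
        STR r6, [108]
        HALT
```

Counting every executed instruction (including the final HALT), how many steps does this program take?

27

r6=7
r0=4
r1=4
r5=100
r0=4%17=4
r0=M[100]=17
r6=7|17=23
r5=100+4=104
r1=4-1=3
CMP r1, #1  (cmp 3,1)
BGT loop: taken
r0=17%17=0
r0=M[104]=9
r6=23|9=31
r5=104+4=108
r1=3-1=2
CMP r1, #1  (cmp 2,1)
BGT loop: taken
r0=9%17=9
r0=M[108]=15
r6=31|15=31
r5=108+4=112
r1=2-1=1
CMP r1, #1  (cmp 1,1)
BGT loop: not taken
STR r6, [108] → M[108]=31
halt.
Total executed instructions: 27.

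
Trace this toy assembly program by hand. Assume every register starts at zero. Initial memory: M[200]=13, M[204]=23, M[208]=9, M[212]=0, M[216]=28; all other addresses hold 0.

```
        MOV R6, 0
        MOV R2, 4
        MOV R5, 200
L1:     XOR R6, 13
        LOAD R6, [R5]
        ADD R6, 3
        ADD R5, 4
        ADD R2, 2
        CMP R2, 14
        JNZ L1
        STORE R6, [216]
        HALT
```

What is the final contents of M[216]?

31

R6=0
R2=4
R5=200
R6=0^13=13
R6=M[200]=13
R6=13+3=16
R5=200+4=204
R2=4+2=6
CMP R2, 14  (cmp 6,14)
JNZ L1: taken
R6=16^13=29
R6=M[204]=23
R6=23+3=26
R5=204+4=208
R2=6+2=8
CMP R2, 14  (cmp 8,14)
JNZ L1: taken
R6=26^13=23
R6=M[208]=9
R6=9+3=12
R5=208+4=212
R2=8+2=10
CMP R2, 14  (cmp 10,14)
JNZ L1: taken
R6=12^13=1
R6=M[212]=0
R6=0+3=3
R5=212+4=216
R2=10+2=12
CMP R2, 14  (cmp 12,14)
JNZ L1: taken
R6=3^13=14
R6=M[216]=28
R6=28+3=31
R5=216+4=220
R2=12+2=14
CMP R2, 14  (cmp 14,14)
JNZ L1: not taken
STORE R6, [216] → M[216]=31
halt.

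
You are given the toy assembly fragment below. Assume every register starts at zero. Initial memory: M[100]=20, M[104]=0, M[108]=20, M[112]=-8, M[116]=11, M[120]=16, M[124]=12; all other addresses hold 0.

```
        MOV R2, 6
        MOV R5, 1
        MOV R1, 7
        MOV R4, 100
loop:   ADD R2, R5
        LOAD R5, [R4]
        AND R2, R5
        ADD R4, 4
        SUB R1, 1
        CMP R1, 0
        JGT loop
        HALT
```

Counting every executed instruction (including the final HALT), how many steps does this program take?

after MOV R2, 6: R2=6
after MOV R5, 1: R5=1
after MOV R1, 7: R1=7
after MOV R4, 100: R4=100
after ADD R2, R5: R2=6+1=7
after LOAD R5, [R4]: R5=M[100]=20
after AND R2, R5: R2=7&20=4
after ADD R4, 4: R4=100+4=104
after SUB R1, 1: R1=7-1=6
CMP R1, 0  (cmp 6,0)
JGT loop: taken
after ADD R2, R5: R2=4+20=24
after LOAD R5, [R4]: R5=M[104]=0
after AND R2, R5: R2=24&0=0
after ADD R4, 4: R4=104+4=108
after SUB R1, 1: R1=6-1=5
CMP R1, 0  (cmp 5,0)
JGT loop: taken
after ADD R2, R5: R2=0+0=0
after LOAD R5, [R4]: R5=M[108]=20
after AND R2, R5: R2=0&20=0
after ADD R4, 4: R4=108+4=112
after SUB R1, 1: R1=5-1=4
CMP R1, 0  (cmp 4,0)
JGT loop: taken
after ADD R2, R5: R2=0+20=20
after LOAD R5, [R4]: R5=M[112]=-8
after AND R2, R5: R2=20&(-8)=16
after ADD R4, 4: R4=112+4=116
after SUB R1, 1: R1=4-1=3
CMP R1, 0  (cmp 3,0)
JGT loop: taken
after ADD R2, R5: R2=16+(-8)=8
after LOAD R5, [R4]: R5=M[116]=11
after AND R2, R5: R2=8&11=8
after ADD R4, 4: R4=116+4=120
after SUB R1, 1: R1=3-1=2
CMP R1, 0  (cmp 2,0)
JGT loop: taken
after ADD R2, R5: R2=8+11=19
after LOAD R5, [R4]: R5=M[120]=16
after AND R2, R5: R2=19&16=16
after ADD R4, 4: R4=120+4=124
after SUB R1, 1: R1=2-1=1
CMP R1, 0  (cmp 1,0)
JGT loop: taken
after ADD R2, R5: R2=16+16=32
after LOAD R5, [R4]: R5=M[124]=12
after AND R2, R5: R2=32&12=0
after ADD R4, 4: R4=124+4=128
after SUB R1, 1: R1=1-1=0
CMP R1, 0  (cmp 0,0)
JGT loop: not taken
halt.
Total executed instructions: 54.

54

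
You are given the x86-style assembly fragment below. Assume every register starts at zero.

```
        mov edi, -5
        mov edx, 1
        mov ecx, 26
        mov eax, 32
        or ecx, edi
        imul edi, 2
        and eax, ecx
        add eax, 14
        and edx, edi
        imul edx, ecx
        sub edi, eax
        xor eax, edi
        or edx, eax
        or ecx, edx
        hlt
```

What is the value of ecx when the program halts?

after mov edi, -5: edi=-5
after mov edx, 1: edx=1
after mov ecx, 26: ecx=26
after mov eax, 32: eax=32
after or ecx, edi: ecx=26|(-5)=-5
after imul edi, 2: edi=(-5)*2=-10
after and eax, ecx: eax=32&(-5)=32
after add eax, 14: eax=32+14=46
after and edx, edi: edx=1&(-10)=0
after imul edx, ecx: edx=0*(-5)=0
after sub edi, eax: edi=(-10)-46=-56
after xor eax, edi: eax=46^(-56)=-26
after or edx, eax: edx=0|(-26)=-26
after or ecx, edx: ecx=(-5)|(-26)=-1
halt.

-1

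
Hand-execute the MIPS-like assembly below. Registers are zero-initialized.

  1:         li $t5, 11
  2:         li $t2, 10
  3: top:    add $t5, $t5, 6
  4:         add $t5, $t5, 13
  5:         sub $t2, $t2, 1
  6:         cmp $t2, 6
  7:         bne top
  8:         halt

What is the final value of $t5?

li $t5, 11 → $t5=11
li $t2, 10 → $t2=10
add $t5, $t5, 6 → $t5=11+6=17
add $t5, $t5, 13 → $t5=17+13=30
sub $t2, $t2, 1 → $t2=10-1=9
cmp $t2, 6  (cmp 9,6)
bne top: taken
add $t5, $t5, 6 → $t5=30+6=36
add $t5, $t5, 13 → $t5=36+13=49
sub $t2, $t2, 1 → $t2=9-1=8
cmp $t2, 6  (cmp 8,6)
bne top: taken
add $t5, $t5, 6 → $t5=49+6=55
add $t5, $t5, 13 → $t5=55+13=68
sub $t2, $t2, 1 → $t2=8-1=7
cmp $t2, 6  (cmp 7,6)
bne top: taken
add $t5, $t5, 6 → $t5=68+6=74
add $t5, $t5, 13 → $t5=74+13=87
sub $t2, $t2, 1 → $t2=7-1=6
cmp $t2, 6  (cmp 6,6)
bne top: not taken
halt.

87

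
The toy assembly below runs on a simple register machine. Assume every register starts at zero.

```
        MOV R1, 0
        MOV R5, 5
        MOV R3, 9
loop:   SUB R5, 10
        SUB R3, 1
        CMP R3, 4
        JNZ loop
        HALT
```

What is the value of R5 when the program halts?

R1=0
R5=5
R3=9
R5=5-10=-5
R3=9-1=8
CMP R3, 4  (cmp 8,4)
JNZ loop: taken
R5=(-5)-10=-15
R3=8-1=7
CMP R3, 4  (cmp 7,4)
JNZ loop: taken
R5=(-15)-10=-25
R3=7-1=6
CMP R3, 4  (cmp 6,4)
JNZ loop: taken
R5=(-25)-10=-35
R3=6-1=5
CMP R3, 4  (cmp 5,4)
JNZ loop: taken
R5=(-35)-10=-45
R3=5-1=4
CMP R3, 4  (cmp 4,4)
JNZ loop: not taken
halt.

-45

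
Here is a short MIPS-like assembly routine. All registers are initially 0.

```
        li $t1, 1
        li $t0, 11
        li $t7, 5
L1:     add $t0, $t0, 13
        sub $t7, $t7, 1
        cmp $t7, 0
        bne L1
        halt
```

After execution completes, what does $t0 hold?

76

after li $t1, 1: $t1=1
after li $t0, 11: $t0=11
after li $t7, 5: $t7=5
after add $t0, $t0, 13: $t0=11+13=24
after sub $t7, $t7, 1: $t7=5-1=4
cmp $t7, 0  (cmp 4,0)
bne L1: taken
after add $t0, $t0, 13: $t0=24+13=37
after sub $t7, $t7, 1: $t7=4-1=3
cmp $t7, 0  (cmp 3,0)
bne L1: taken
after add $t0, $t0, 13: $t0=37+13=50
after sub $t7, $t7, 1: $t7=3-1=2
cmp $t7, 0  (cmp 2,0)
bne L1: taken
after add $t0, $t0, 13: $t0=50+13=63
after sub $t7, $t7, 1: $t7=2-1=1
cmp $t7, 0  (cmp 1,0)
bne L1: taken
after add $t0, $t0, 13: $t0=63+13=76
after sub $t7, $t7, 1: $t7=1-1=0
cmp $t7, 0  (cmp 0,0)
bne L1: not taken
halt.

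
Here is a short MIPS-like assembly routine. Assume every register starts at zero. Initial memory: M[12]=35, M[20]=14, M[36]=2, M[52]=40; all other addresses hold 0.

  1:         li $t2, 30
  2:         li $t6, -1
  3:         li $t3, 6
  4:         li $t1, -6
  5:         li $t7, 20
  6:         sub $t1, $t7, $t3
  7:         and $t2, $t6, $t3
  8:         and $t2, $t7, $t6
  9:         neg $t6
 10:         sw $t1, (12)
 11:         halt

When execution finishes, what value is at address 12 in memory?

14

li $t2, 30 → $t2=30
li $t6, -1 → $t6=-1
li $t3, 6 → $t3=6
li $t1, -6 → $t1=-6
li $t7, 20 → $t7=20
sub $t1, $t7, $t3 → $t1=20-6=14
and $t2, $t6, $t3 → $t2=(-1)&6=6
and $t2, $t7, $t6 → $t2=20&(-1)=20
neg $t6 → $t6=-(-1)=1
sw $t1, (12) → M[12]=14
halt.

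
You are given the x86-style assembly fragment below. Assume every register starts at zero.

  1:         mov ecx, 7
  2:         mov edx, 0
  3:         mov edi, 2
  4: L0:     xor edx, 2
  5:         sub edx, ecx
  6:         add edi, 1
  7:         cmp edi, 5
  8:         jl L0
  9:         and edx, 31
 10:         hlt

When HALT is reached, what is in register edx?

ecx=7
edx=0
edi=2
edx=0^2=2
edx=2-7=-5
edi=2+1=3
cmp edi, 5  (cmp 3,5)
jl L0: taken
edx=(-5)^2=-7
edx=(-7)-7=-14
edi=3+1=4
cmp edi, 5  (cmp 4,5)
jl L0: taken
edx=(-14)^2=-16
edx=(-16)-7=-23
edi=4+1=5
cmp edi, 5  (cmp 5,5)
jl L0: not taken
edx=(-23)&31=9
halt.

9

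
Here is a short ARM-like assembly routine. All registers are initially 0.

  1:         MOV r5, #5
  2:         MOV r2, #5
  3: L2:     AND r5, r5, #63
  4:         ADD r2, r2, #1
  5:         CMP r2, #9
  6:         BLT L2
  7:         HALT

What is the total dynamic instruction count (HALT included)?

19

MOV r5, #5 → r5=5
MOV r2, #5 → r2=5
AND r5, r5, #63 → r5=5&63=5
ADD r2, r2, #1 → r2=5+1=6
CMP r2, #9  (cmp 6,9)
BLT L2: taken
AND r5, r5, #63 → r5=5&63=5
ADD r2, r2, #1 → r2=6+1=7
CMP r2, #9  (cmp 7,9)
BLT L2: taken
AND r5, r5, #63 → r5=5&63=5
ADD r2, r2, #1 → r2=7+1=8
CMP r2, #9  (cmp 8,9)
BLT L2: taken
AND r5, r5, #63 → r5=5&63=5
ADD r2, r2, #1 → r2=8+1=9
CMP r2, #9  (cmp 9,9)
BLT L2: not taken
halt.
Total executed instructions: 19.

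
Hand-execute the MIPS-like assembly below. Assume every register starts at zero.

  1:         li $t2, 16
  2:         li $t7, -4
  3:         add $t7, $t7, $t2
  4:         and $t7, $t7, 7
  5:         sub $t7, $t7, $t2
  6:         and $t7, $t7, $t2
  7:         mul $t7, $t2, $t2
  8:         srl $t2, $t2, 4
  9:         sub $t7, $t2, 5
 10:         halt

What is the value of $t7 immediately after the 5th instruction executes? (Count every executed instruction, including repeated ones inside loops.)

-12

after li $t2, 16: $t2=16
after li $t7, -4: $t7=-4
after add $t7, $t7, $t2: $t7=(-4)+16=12
after and $t7, $t7, 7: $t7=12&7=4
after sub $t7, $t7, $t2: $t7=4-16=-12
After step 5: $t7 = -12.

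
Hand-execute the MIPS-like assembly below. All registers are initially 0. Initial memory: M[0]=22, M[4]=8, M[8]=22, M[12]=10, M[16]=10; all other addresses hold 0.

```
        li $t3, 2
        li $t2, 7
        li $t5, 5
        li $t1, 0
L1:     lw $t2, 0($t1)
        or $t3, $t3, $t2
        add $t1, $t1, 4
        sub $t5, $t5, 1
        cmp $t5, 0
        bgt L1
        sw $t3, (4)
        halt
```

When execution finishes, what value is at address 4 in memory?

li $t3, 2 → $t3=2
li $t2, 7 → $t2=7
li $t5, 5 → $t5=5
li $t1, 0 → $t1=0
lw $t2, 0($t1) → $t2=M[0]=22
or $t3, $t3, $t2 → $t3=2|22=22
add $t1, $t1, 4 → $t1=0+4=4
sub $t5, $t5, 1 → $t5=5-1=4
cmp $t5, 0  (cmp 4,0)
bgt L1: taken
lw $t2, 0($t1) → $t2=M[4]=8
or $t3, $t3, $t2 → $t3=22|8=30
add $t1, $t1, 4 → $t1=4+4=8
sub $t5, $t5, 1 → $t5=4-1=3
cmp $t5, 0  (cmp 3,0)
bgt L1: taken
lw $t2, 0($t1) → $t2=M[8]=22
or $t3, $t3, $t2 → $t3=30|22=30
add $t1, $t1, 4 → $t1=8+4=12
sub $t5, $t5, 1 → $t5=3-1=2
cmp $t5, 0  (cmp 2,0)
bgt L1: taken
lw $t2, 0($t1) → $t2=M[12]=10
or $t3, $t3, $t2 → $t3=30|10=30
add $t1, $t1, 4 → $t1=12+4=16
sub $t5, $t5, 1 → $t5=2-1=1
cmp $t5, 0  (cmp 1,0)
bgt L1: taken
lw $t2, 0($t1) → $t2=M[16]=10
or $t3, $t3, $t2 → $t3=30|10=30
add $t1, $t1, 4 → $t1=16+4=20
sub $t5, $t5, 1 → $t5=1-1=0
cmp $t5, 0  (cmp 0,0)
bgt L1: not taken
sw $t3, (4) → M[4]=30
halt.

30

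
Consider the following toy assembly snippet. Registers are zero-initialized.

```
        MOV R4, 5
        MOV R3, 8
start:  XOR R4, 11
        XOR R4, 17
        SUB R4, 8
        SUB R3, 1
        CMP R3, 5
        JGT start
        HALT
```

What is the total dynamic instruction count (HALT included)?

MOV R4, 5 → R4=5
MOV R3, 8 → R3=8
XOR R4, 11 → R4=5^11=14
XOR R4, 17 → R4=14^17=31
SUB R4, 8 → R4=31-8=23
SUB R3, 1 → R3=8-1=7
CMP R3, 5  (cmp 7,5)
JGT start: taken
XOR R4, 11 → R4=23^11=28
XOR R4, 17 → R4=28^17=13
SUB R4, 8 → R4=13-8=5
SUB R3, 1 → R3=7-1=6
CMP R3, 5  (cmp 6,5)
JGT start: taken
XOR R4, 11 → R4=5^11=14
XOR R4, 17 → R4=14^17=31
SUB R4, 8 → R4=31-8=23
SUB R3, 1 → R3=6-1=5
CMP R3, 5  (cmp 5,5)
JGT start: not taken
halt.
Total executed instructions: 21.

21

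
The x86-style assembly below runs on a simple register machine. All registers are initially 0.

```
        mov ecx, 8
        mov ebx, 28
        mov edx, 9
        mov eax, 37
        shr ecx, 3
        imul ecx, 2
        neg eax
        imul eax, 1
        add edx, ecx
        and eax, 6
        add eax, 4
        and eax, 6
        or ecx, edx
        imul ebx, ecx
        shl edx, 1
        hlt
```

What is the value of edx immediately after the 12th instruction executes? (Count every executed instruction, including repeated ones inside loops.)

after mov ecx, 8: ecx=8
after mov ebx, 28: ebx=28
after mov edx, 9: edx=9
after mov eax, 37: eax=37
after shr ecx, 3: ecx=8>>3=1
after imul ecx, 2: ecx=1*2=2
after neg eax: eax=-(37)=-37
after imul eax, 1: eax=(-37)*1=-37
after add edx, ecx: edx=9+2=11
after and eax, 6: eax=(-37)&6=2
after add eax, 4: eax=2+4=6
after and eax, 6: eax=6&6=6
After step 12: edx = 11.

11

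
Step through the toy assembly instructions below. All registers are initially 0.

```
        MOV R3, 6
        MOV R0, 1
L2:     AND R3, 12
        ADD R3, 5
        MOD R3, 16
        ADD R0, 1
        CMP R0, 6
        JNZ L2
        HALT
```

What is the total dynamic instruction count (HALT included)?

after MOV R3, 6: R3=6
after MOV R0, 1: R0=1
after AND R3, 12: R3=6&12=4
after ADD R3, 5: R3=4+5=9
after MOD R3, 16: R3=9%16=9
after ADD R0, 1: R0=1+1=2
CMP R0, 6  (cmp 2,6)
JNZ L2: taken
after AND R3, 12: R3=9&12=8
after ADD R3, 5: R3=8+5=13
after MOD R3, 16: R3=13%16=13
after ADD R0, 1: R0=2+1=3
CMP R0, 6  (cmp 3,6)
JNZ L2: taken
after AND R3, 12: R3=13&12=12
after ADD R3, 5: R3=12+5=17
after MOD R3, 16: R3=17%16=1
after ADD R0, 1: R0=3+1=4
CMP R0, 6  (cmp 4,6)
JNZ L2: taken
after AND R3, 12: R3=1&12=0
after ADD R3, 5: R3=0+5=5
after MOD R3, 16: R3=5%16=5
after ADD R0, 1: R0=4+1=5
CMP R0, 6  (cmp 5,6)
JNZ L2: taken
after AND R3, 12: R3=5&12=4
after ADD R3, 5: R3=4+5=9
after MOD R3, 16: R3=9%16=9
after ADD R0, 1: R0=5+1=6
CMP R0, 6  (cmp 6,6)
JNZ L2: not taken
halt.
Total executed instructions: 33.

33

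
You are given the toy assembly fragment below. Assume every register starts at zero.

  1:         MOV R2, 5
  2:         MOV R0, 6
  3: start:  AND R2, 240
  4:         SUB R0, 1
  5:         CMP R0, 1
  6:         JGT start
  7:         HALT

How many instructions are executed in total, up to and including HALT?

23

MOV R2, 5 → R2=5
MOV R0, 6 → R0=6
AND R2, 240 → R2=5&240=0
SUB R0, 1 → R0=6-1=5
CMP R0, 1  (cmp 5,1)
JGT start: taken
AND R2, 240 → R2=0&240=0
SUB R0, 1 → R0=5-1=4
CMP R0, 1  (cmp 4,1)
JGT start: taken
AND R2, 240 → R2=0&240=0
SUB R0, 1 → R0=4-1=3
CMP R0, 1  (cmp 3,1)
JGT start: taken
AND R2, 240 → R2=0&240=0
SUB R0, 1 → R0=3-1=2
CMP R0, 1  (cmp 2,1)
JGT start: taken
AND R2, 240 → R2=0&240=0
SUB R0, 1 → R0=2-1=1
CMP R0, 1  (cmp 1,1)
JGT start: not taken
halt.
Total executed instructions: 23.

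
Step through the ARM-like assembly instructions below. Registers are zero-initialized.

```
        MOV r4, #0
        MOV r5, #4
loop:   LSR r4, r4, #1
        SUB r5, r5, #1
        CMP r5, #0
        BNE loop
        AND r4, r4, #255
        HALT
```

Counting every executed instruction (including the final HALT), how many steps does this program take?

after MOV r4, #0: r4=0
after MOV r5, #4: r5=4
after LSR r4, r4, #1: r4=0>>1=0
after SUB r5, r5, #1: r5=4-1=3
CMP r5, #0  (cmp 3,0)
BNE loop: taken
after LSR r4, r4, #1: r4=0>>1=0
after SUB r5, r5, #1: r5=3-1=2
CMP r5, #0  (cmp 2,0)
BNE loop: taken
after LSR r4, r4, #1: r4=0>>1=0
after SUB r5, r5, #1: r5=2-1=1
CMP r5, #0  (cmp 1,0)
BNE loop: taken
after LSR r4, r4, #1: r4=0>>1=0
after SUB r5, r5, #1: r5=1-1=0
CMP r5, #0  (cmp 0,0)
BNE loop: not taken
after AND r4, r4, #255: r4=0&255=0
halt.
Total executed instructions: 20.

20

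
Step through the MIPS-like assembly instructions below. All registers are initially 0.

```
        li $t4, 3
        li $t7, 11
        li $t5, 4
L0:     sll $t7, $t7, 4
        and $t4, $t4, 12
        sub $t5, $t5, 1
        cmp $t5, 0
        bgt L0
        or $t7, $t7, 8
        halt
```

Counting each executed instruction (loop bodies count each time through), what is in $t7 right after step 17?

after li $t4, 3: $t4=3
after li $t7, 11: $t7=11
after li $t5, 4: $t5=4
after sll $t7, $t7, 4: $t7=11<<4=176
after and $t4, $t4, 12: $t4=3&12=0
after sub $t5, $t5, 1: $t5=4-1=3
cmp $t5, 0  (cmp 3,0)
bgt L0: taken
after sll $t7, $t7, 4: $t7=176<<4=2816
after and $t4, $t4, 12: $t4=0&12=0
after sub $t5, $t5, 1: $t5=3-1=2
cmp $t5, 0  (cmp 2,0)
bgt L0: taken
after sll $t7, $t7, 4: $t7=2816<<4=45056
after and $t4, $t4, 12: $t4=0&12=0
after sub $t5, $t5, 1: $t5=2-1=1
cmp $t5, 0  (cmp 1,0)
After step 17: $t7 = 45056.

45056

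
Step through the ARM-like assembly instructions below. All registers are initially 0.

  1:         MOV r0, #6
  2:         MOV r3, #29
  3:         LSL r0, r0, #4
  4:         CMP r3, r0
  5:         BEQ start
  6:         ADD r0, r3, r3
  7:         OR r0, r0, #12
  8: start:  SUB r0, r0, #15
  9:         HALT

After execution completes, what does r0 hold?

r0=6
r3=29
r0=6<<4=96
CMP r3, r0  (cmp 29,96)
BEQ start: not taken
r0=29+29=58
r0=58|12=62
r0=62-15=47
halt.

47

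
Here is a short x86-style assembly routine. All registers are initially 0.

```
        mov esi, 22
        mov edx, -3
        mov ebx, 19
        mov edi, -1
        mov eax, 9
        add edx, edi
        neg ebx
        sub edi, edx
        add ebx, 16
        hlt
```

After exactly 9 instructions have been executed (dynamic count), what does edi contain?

3

mov esi, 22 → esi=22
mov edx, -3 → edx=-3
mov ebx, 19 → ebx=19
mov edi, -1 → edi=-1
mov eax, 9 → eax=9
add edx, edi → edx=(-3)+(-1)=-4
neg ebx → ebx=-(19)=-19
sub edi, edx → edi=(-1)-(-4)=3
add ebx, 16 → ebx=(-19)+16=-3
After step 9: edi = 3.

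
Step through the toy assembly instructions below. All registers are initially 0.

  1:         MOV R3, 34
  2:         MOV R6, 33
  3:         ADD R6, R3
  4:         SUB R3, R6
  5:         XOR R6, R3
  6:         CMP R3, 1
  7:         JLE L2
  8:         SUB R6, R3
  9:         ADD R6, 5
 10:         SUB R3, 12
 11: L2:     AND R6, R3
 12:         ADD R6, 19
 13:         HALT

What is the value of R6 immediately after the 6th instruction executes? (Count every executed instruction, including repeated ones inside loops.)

R3=34
R6=33
R6=33+34=67
R3=34-67=-33
R6=67^(-33)=-100
CMP R3, 1  (cmp -33,1)
After step 6: R6 = -100.

-100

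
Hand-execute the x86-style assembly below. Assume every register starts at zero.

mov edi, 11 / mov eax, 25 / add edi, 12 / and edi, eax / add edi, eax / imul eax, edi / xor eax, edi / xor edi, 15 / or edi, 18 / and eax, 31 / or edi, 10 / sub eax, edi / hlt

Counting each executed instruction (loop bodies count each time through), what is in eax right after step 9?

1072

mov edi, 11 → edi=11
mov eax, 25 → eax=25
add edi, 12 → edi=11+12=23
and edi, eax → edi=23&25=17
add edi, eax → edi=17+25=42
imul eax, edi → eax=25*42=1050
xor eax, edi → eax=1050^42=1072
xor edi, 15 → edi=42^15=37
or edi, 18 → edi=37|18=55
After step 9: eax = 1072.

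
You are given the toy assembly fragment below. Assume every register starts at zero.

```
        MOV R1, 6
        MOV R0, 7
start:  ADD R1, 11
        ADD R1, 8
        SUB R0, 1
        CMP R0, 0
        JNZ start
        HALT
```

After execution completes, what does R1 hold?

R1=6
R0=7
R1=6+11=17
R1=17+8=25
R0=7-1=6
CMP R0, 0  (cmp 6,0)
JNZ start: taken
R1=25+11=36
R1=36+8=44
R0=6-1=5
CMP R0, 0  (cmp 5,0)
JNZ start: taken
R1=44+11=55
R1=55+8=63
R0=5-1=4
CMP R0, 0  (cmp 4,0)
JNZ start: taken
R1=63+11=74
R1=74+8=82
R0=4-1=3
CMP R0, 0  (cmp 3,0)
JNZ start: taken
R1=82+11=93
R1=93+8=101
R0=3-1=2
CMP R0, 0  (cmp 2,0)
JNZ start: taken
R1=101+11=112
R1=112+8=120
R0=2-1=1
CMP R0, 0  (cmp 1,0)
JNZ start: taken
R1=120+11=131
R1=131+8=139
R0=1-1=0
CMP R0, 0  (cmp 0,0)
JNZ start: not taken
halt.

139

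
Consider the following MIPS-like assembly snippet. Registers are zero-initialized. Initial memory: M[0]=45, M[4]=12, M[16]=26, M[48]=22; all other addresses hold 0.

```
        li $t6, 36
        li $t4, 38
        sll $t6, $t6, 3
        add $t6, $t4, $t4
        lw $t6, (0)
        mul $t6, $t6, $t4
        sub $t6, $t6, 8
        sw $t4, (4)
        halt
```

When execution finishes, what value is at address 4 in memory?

38

$t6=36
$t4=38
$t6=36<<3=288
$t6=38+38=76
$t6=M[0]=45
$t6=45*38=1710
$t6=1710-8=1702
sw $t4, (4) → M[4]=38
halt.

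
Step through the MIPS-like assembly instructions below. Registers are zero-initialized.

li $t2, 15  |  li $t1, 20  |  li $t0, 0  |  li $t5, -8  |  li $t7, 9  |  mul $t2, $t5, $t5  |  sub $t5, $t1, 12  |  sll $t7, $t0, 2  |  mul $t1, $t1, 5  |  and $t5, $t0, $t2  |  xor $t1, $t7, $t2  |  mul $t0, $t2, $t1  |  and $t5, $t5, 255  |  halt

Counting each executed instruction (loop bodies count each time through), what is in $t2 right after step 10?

64

after li $t2, 15: $t2=15
after li $t1, 20: $t1=20
after li $t0, 0: $t0=0
after li $t5, -8: $t5=-8
after li $t7, 9: $t7=9
after mul $t2, $t5, $t5: $t2=(-8)*(-8)=64
after sub $t5, $t1, 12: $t5=20-12=8
after sll $t7, $t0, 2: $t7=0<<2=0
after mul $t1, $t1, 5: $t1=20*5=100
after and $t5, $t0, $t2: $t5=0&64=0
After step 10: $t2 = 64.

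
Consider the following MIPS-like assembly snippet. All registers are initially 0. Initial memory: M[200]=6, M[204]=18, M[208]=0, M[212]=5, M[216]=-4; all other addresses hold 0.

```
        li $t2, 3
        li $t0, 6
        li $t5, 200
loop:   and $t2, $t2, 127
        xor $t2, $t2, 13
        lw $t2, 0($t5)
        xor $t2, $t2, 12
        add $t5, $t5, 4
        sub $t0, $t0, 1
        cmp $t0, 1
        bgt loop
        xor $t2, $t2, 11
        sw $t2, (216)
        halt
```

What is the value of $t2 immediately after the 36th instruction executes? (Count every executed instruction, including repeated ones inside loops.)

9

$t2=3
$t0=6
$t5=200
$t2=3&127=3
$t2=3^13=14
$t2=M[200]=6
$t2=6^12=10
$t5=200+4=204
$t0=6-1=5
cmp $t0, 1  (cmp 5,1)
bgt loop: taken
$t2=10&127=10
$t2=10^13=7
$t2=M[204]=18
$t2=18^12=30
$t5=204+4=208
$t0=5-1=4
cmp $t0, 1  (cmp 4,1)
bgt loop: taken
$t2=30&127=30
$t2=30^13=19
$t2=M[208]=0
$t2=0^12=12
$t5=208+4=212
$t0=4-1=3
cmp $t0, 1  (cmp 3,1)
bgt loop: taken
$t2=12&127=12
$t2=12^13=1
$t2=M[212]=5
$t2=5^12=9
$t5=212+4=216
$t0=3-1=2
cmp $t0, 1  (cmp 2,1)
bgt loop: taken
$t2=9&127=9
After step 36: $t2 = 9.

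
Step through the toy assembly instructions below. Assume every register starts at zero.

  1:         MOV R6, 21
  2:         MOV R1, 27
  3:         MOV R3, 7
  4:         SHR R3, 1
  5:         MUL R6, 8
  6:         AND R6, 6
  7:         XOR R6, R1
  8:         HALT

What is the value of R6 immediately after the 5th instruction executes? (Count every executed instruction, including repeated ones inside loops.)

168

R6=21
R1=27
R3=7
R3=7>>1=3
R6=21*8=168
After step 5: R6 = 168.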